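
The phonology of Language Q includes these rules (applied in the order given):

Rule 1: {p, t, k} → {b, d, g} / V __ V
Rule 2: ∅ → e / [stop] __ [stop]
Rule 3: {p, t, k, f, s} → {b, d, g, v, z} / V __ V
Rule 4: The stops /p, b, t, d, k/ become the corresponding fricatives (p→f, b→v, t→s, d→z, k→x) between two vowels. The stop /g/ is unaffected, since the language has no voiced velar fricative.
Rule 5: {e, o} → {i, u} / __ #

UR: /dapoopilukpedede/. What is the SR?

davoovilugevezezi

Rule 1 (intervocalic voicing): /p/ is a voiceless stop between vowels /a/ and /o/, so it voices to [b]. /p/ is a voiceless stop between vowels /o/ and /i/, so it voices to [b]. /dapoopilukpedede/ → daboobilukpedede.
Rule 2 (stop-cluster e-epenthesis): /k/ and /p/ form a stop–stop cluster, so [e] is inserted between them. /daboobilukpedede/ → daboobilukepedede.
Rule 3 (intervocalic voicing): /k/ is a voiceless obstruent between vowels /u/ and /e/, so it voices to [g]. /p/ is a voiceless obstruent between vowels /e/ and /e/, so it voices to [b]. /daboobilukepedede/ → daboobilugebedede.
Rule 4 (intervocalic spirantization): /b/ is a stop between vowels /a/ and /o/, so it spirantizes to the fricative [v]. /b/ is a stop between vowels /o/ and /i/, so it spirantizes to the fricative [v]. /b/ is a stop between vowels /e/ and /e/, so it spirantizes to the fricative [v]. /d/ is a stop between vowels /e/ and /e/, so it spirantizes to the fricative [z]. /d/ is a stop between vowels /e/ and /e/, so it spirantizes to the fricative [z]. /daboobilugebedede/ → davoovilugevezeze.
Rule 5 (final vowel raising): /e/ is a mid vowel in word-final position, so it raises to [i]. /davoovilugevezeze/ → davoovilugevezezi.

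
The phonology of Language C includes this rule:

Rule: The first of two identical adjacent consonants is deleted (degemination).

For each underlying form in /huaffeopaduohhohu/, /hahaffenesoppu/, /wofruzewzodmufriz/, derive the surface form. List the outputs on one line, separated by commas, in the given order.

/huaffeopaduohhohu/: /ff/ is a geminate; the first /f/ deletes. /hh/ is a geminate; the first /h/ deletes. → [huafeopaduohohu].
/hahaffenesoppu/: /ff/ is a geminate; the first /f/ deletes. /pp/ is a geminate; the first /p/ deletes. → [hahafenesopu].
/wofruzewzodmufriz/: the rule's environment is not met; surfaces unchanged as [wofruzewzodmufriz].

huafeopaduohohu, hahafenesopu, wofruzewzodmufriz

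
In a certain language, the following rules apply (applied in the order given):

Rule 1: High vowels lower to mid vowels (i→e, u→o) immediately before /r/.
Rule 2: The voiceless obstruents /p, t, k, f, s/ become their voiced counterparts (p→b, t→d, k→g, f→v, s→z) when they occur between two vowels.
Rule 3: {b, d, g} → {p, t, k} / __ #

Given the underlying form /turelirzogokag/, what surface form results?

Rule 1 (pre-rhotic lowering): /u/ is a high vowel immediately before /r/, so it lowers to [o]. /i/ is a high vowel immediately before /r/, so it lowers to [e]. /turelirzogokag/ → torelerzogokag.
Rule 2 (intervocalic voicing): /k/ is a voiceless obstruent between vowels /o/ and /a/, so it voices to [g]. /torelerzogokag/ → torelerzogogag.
Rule 3 (final devoicing): /g/ is a voiced stop in word-final position, so it devoices to [k]. /torelerzogogag/ → torelerzogogak.

torelerzogogak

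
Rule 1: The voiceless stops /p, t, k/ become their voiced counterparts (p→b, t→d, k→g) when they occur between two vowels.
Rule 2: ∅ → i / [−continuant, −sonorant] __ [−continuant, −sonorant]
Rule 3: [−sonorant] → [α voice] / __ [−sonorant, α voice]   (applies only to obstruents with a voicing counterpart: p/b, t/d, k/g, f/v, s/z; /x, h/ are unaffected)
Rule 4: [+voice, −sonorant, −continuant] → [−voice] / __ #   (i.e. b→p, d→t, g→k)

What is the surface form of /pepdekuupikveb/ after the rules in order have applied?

Rule 1 (intervocalic voicing): /k/ is a voiceless stop between vowels /e/ and /u/, so it voices to [g]. /p/ is a voiceless stop between vowels /u/ and /i/, so it voices to [b]. /pepdekuupikveb/ → pepdeguubikveb.
Rule 2 (stop-cluster i-epenthesis): /p/ and /d/ form a stop–stop cluster, so [i] is inserted between them. /pepdeguubikveb/ → pepideguubikveb.
Rule 3 (regressive voicing assimilation): /k/ precedes the voiced obstruent /v/, so it voices to [g] by assimilation. /pepideguubikveb/ → pepideguubigveb.
Rule 4 (final devoicing): /b/ is a voiced stop in word-final position, so it devoices to [p]. /pepideguubigveb/ → pepideguubigvep.

pepideguubigvep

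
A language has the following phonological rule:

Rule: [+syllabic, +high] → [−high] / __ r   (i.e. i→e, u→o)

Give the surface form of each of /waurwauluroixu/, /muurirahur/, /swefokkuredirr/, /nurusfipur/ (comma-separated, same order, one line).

waorwauloroixu, muorerahor, swefokkorederr, norusfipor

/waurwauluroixu/: /u/ is a high vowel immediately before /r/, so it lowers to [o]. /u/ is a high vowel immediately before /r/, so it lowers to [o]. → [waorwauloroixu].
/muurirahur/: /u/ is a high vowel immediately before /r/, so it lowers to [o]. /i/ is a high vowel immediately before /r/, so it lowers to [e]. /u/ is a high vowel immediately before /r/, so it lowers to [o]. → [muorerahor].
/swefokkuredirr/: /u/ is a high vowel immediately before /r/, so it lowers to [o]. /i/ is a high vowel immediately before /r/, so it lowers to [e]. → [swefokkorederr].
/nurusfipur/: /u/ is a high vowel immediately before /r/, so it lowers to [o]. /u/ is a high vowel immediately before /r/, so it lowers to [o]. → [norusfipor].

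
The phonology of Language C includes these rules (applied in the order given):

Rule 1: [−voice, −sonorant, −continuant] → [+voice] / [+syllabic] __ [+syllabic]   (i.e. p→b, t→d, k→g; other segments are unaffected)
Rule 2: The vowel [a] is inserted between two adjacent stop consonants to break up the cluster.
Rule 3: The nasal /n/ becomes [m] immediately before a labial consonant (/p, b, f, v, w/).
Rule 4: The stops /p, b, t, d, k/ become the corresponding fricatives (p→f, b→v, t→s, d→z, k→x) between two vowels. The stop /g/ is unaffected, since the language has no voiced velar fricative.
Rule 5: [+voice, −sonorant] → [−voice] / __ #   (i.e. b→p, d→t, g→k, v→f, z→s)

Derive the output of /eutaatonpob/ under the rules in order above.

Rule 1 (intervocalic voicing): /t/ is a voiceless stop between vowels /u/ and /a/, so it voices to [d]. /t/ is a voiceless stop between vowels /a/ and /o/, so it voices to [d]. /eutaatonpob/ → eudaadonpob.
Rule 2 (stop-cluster a-epenthesis): no segment meets the environment; /eudaadonpob/ is unchanged.
Rule 3 (nasal place assimilation): /n/ precedes the labial consonant /p/, so it assimilates in place to [m]. /eudaadonpob/ → eudaadompob.
Rule 4 (intervocalic spirantization): /d/ is a stop between vowels /u/ and /a/, so it spirantizes to the fricative [z]. /d/ is a stop between vowels /a/ and /o/, so it spirantizes to the fricative [z]. /eudaadompob/ → euzaazompob.
Rule 5 (final devoicing): /b/ is a voiced obstruent in word-final position, so it devoices to [p]. /euzaazompob/ → euzaazompop.

euzaazompop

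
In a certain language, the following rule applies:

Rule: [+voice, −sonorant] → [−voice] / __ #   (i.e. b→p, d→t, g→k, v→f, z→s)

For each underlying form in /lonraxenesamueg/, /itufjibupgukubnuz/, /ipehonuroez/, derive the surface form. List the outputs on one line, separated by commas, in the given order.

/lonraxenesamueg/: /g/ is a voiced obstruent in word-final position, so it devoices to [k]. → [lonraxenesamuek].
/itufjibupgukubnuz/: /z/ is a voiced obstruent in word-final position, so it devoices to [s]. → [itufjibupgukubnus].
/ipehonuroez/: /z/ is a voiced obstruent in word-final position, so it devoices to [s]. → [ipehonuroes].

lonraxenesamuek, itufjibupgukubnus, ipehonuroes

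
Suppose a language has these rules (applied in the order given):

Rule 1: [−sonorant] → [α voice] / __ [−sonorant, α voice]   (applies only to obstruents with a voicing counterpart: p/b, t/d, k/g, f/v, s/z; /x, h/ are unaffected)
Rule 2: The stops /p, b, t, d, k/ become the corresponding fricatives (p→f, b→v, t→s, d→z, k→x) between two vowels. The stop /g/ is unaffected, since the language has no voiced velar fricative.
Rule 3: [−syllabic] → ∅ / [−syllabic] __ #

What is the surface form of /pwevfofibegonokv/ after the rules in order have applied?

pweffofivegonog

Rule 1 (regressive voicing assimilation): /v/ precedes the voiceless obstruent /f/, so it devoices to [f] by assimilation. /k/ precedes the voiced obstruent /v/, so it voices to [g] by assimilation. /pwevfofibegonokv/ → pweffofibegonogv.
Rule 2 (intervocalic spirantization): /b/ is a stop between vowels /i/ and /e/, so it spirantizes to the fricative [v]. /pweffofibegonogv/ → pweffofivegonogv.
Rule 3 (final cluster simplification): /v/ is the second consonant of a word-final cluster /gv/, so it deletes. /pweffofivegonogv/ → pweffofivegonog.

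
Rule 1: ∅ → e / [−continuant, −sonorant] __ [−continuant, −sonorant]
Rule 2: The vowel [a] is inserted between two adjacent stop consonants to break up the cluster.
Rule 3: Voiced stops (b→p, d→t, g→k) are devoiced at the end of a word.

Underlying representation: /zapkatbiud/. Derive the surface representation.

Rule 1 (stop-cluster e-epenthesis): /p/ and /k/ form a stop–stop cluster, so [e] is inserted between them. /t/ and /b/ form a stop–stop cluster, so [e] is inserted between them. /zapkatbiud/ → zapekatebiud.
Rule 2 (stop-cluster a-epenthesis): no segment meets the environment; /zapekatebiud/ is unchanged.
Rule 3 (final devoicing): /d/ is a voiced stop in word-final position, so it devoices to [t]. /zapekatebiud/ → zapekatebiut.

zapekatebiut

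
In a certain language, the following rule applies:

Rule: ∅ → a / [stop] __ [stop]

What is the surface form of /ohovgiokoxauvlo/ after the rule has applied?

ohovgiokoxauvlo

No segment of /ohovgiokoxauvlo/ meets the structural description of the rule, so the form surfaces unchanged.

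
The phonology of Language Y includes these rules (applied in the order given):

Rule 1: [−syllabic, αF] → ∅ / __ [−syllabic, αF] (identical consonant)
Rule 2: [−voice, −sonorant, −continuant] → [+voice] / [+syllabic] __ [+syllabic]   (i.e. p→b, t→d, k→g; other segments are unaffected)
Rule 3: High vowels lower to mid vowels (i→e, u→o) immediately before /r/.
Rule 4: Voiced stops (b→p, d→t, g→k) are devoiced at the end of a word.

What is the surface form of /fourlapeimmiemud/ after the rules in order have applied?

foorlabeimiemut

Rule 1 (degemination): /mm/ is a geminate; the first /m/ deletes. /fourlapeimmiemud/ → fourlapeimiemud.
Rule 2 (intervocalic voicing): /p/ is a voiceless stop between vowels /a/ and /e/, so it voices to [b]. /fourlapeimiemud/ → fourlabeimiemud.
Rule 3 (pre-rhotic lowering): /u/ is a high vowel immediately before /r/, so it lowers to [o]. /fourlabeimiemud/ → foorlabeimiemud.
Rule 4 (final devoicing): /d/ is a voiced stop in word-final position, so it devoices to [t]. /foorlabeimiemud/ → foorlabeimiemut.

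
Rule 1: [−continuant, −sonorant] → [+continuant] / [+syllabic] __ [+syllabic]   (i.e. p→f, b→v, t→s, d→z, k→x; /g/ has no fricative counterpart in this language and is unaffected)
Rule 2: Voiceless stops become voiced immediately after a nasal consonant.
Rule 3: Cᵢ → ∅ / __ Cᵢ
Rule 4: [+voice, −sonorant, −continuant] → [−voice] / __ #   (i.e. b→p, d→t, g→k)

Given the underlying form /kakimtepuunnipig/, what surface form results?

Rule 1 (intervocalic spirantization): /k/ is a stop between vowels /a/ and /i/, so it spirantizes to the fricative [x]. /p/ is a stop between vowels /e/ and /u/, so it spirantizes to the fricative [f]. /p/ is a stop between vowels /i/ and /i/, so it spirantizes to the fricative [f]. /kakimtepuunnipig/ → kaximtefuunnifig.
Rule 2 (post-nasal voicing): /t/ is a voiceless stop immediately after the nasal /m/, so it voices to [d]. /kaximtefuunnifig/ → kaximdefuunnifig.
Rule 3 (degemination): /nn/ is a geminate; the first /n/ deletes. /kaximdefuunnifig/ → kaximdefuunifig.
Rule 4 (final devoicing): /g/ is a voiced stop in word-final position, so it devoices to [k]. /kaximdefuunifig/ → kaximdefuunifik.

kaximdefuunifik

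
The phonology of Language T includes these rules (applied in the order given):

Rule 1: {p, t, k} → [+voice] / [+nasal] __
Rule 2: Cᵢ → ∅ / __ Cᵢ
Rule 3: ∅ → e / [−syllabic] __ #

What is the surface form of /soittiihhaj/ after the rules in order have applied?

Rule 1 (post-nasal voicing): no segment meets the environment; /soittiihhaj/ is unchanged.
Rule 2 (degemination): /tt/ is a geminate; the first /t/ deletes. /hh/ is a geminate; the first /h/ deletes. /soittiihhaj/ → soitiihaj.
Rule 3 (final e-epenthesis): the form ends in the consonant /j/, so [e] is inserted word-finally. /soitiihaj/ → soitiihaje.

soitiihaje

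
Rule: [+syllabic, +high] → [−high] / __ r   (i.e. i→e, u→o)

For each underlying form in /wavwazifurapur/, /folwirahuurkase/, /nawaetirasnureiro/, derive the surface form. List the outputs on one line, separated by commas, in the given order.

wavwaziforapor, folwerahuorkase, nawaeterasnoreero

/wavwazifurapur/: /u/ is a high vowel immediately before /r/, so it lowers to [o]. /u/ is a high vowel immediately before /r/, so it lowers to [o]. → [wavwaziforapor].
/folwirahuurkase/: /i/ is a high vowel immediately before /r/, so it lowers to [e]. /u/ is a high vowel immediately before /r/, so it lowers to [o]. → [folwerahuorkase].
/nawaetirasnureiro/: /i/ is a high vowel immediately before /r/, so it lowers to [e]. /u/ is a high vowel immediately before /r/, so it lowers to [o]. /i/ is a high vowel immediately before /r/, so it lowers to [e]. → [nawaeterasnoreero].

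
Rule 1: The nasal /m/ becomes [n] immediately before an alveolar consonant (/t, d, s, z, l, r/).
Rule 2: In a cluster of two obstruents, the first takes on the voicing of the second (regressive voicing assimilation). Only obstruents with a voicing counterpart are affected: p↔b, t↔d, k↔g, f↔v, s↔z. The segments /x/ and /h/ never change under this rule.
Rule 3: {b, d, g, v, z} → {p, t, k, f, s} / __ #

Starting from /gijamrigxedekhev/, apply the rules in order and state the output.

gijanrikxedekhef

Rule 1 (nasal place assimilation): /m/ precedes the alveolar consonant /r/, so it assimilates in place to [n]. /gijamrigxedekhev/ → gijanrigxedekhev.
Rule 2 (regressive voicing assimilation): /g/ precedes the voiceless obstruent /x/, so it devoices to [k] by assimilation. /gijanrigxedekhev/ → gijanrikxedekhev.
Rule 3 (final devoicing): /v/ is a voiced obstruent in word-final position, so it devoices to [f]. /gijanrikxedekhev/ → gijanrikxedekhef.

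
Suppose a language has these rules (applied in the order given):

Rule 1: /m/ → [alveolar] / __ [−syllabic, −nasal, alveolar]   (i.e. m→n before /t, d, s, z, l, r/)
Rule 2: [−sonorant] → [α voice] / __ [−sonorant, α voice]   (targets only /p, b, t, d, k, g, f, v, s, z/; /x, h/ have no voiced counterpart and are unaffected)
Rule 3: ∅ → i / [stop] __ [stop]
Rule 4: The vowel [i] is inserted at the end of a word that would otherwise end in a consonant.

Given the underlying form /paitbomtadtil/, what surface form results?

paidibontatitili

Rule 1 (nasal place assimilation): /m/ precedes the alveolar consonant /t/, so it assimilates in place to [n]. /paitbomtadtil/ → paitbontadtil.
Rule 2 (regressive voicing assimilation): /t/ precedes the voiced obstruent /b/, so it voices to [d] by assimilation. /d/ precedes the voiceless obstruent /t/, so it devoices to [t] by assimilation. /paitbontadtil/ → paidbontattil.
Rule 3 (stop-cluster i-epenthesis): /d/ and /b/ form a stop–stop cluster, so [i] is inserted between them. /t/ and /t/ form a stop–stop cluster, so [i] is inserted between them. /paidbontattil/ → paidibontatitil.
Rule 4 (final i-epenthesis): the form ends in the consonant /l/, so [i] is inserted word-finally. /paidibontatitil/ → paidibontatitili.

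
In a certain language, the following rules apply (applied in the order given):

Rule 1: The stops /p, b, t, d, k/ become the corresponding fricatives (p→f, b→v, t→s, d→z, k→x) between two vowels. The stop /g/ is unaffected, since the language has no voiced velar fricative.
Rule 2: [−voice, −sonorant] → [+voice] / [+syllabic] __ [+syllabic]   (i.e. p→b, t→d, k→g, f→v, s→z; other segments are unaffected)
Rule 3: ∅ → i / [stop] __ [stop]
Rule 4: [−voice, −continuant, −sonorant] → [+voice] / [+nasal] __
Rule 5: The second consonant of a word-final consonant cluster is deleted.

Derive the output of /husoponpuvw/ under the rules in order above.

Rule 1 (intervocalic spirantization): /p/ is a stop between vowels /o/ and /o/, so it spirantizes to the fricative [f]. /husoponpuvw/ → husofonpuvw.
Rule 2 (intervocalic voicing): /s/ is a voiceless obstruent between vowels /u/ and /o/, so it voices to [z]. /f/ is a voiceless obstruent between vowels /o/ and /o/, so it voices to [v]. /husofonpuvw/ → huzovonpuvw.
Rule 3 (stop-cluster i-epenthesis): no segment meets the environment; /huzovonpuvw/ is unchanged.
Rule 4 (post-nasal voicing): /p/ is a voiceless stop immediately after the nasal /n/, so it voices to [b]. /huzovonpuvw/ → huzovonbuvw.
Rule 5 (final cluster simplification): /w/ is the second consonant of a word-final cluster /vw/, so it deletes. /huzovonbuvw/ → huzovonbuv.

huzovonbuv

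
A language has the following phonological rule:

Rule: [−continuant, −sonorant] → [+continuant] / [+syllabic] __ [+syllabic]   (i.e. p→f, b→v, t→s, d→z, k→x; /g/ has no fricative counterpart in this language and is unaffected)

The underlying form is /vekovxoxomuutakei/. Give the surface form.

/k/ is a stop between vowels /e/ and /o/, so it spirantizes to the fricative [x].
/t/ is a stop between vowels /u/ and /a/, so it spirantizes to the fricative [s].
/k/ is a stop between vowels /a/ and /e/, so it spirantizes to the fricative [x].
Surface form: [vexovxoxomuusaxei].

vexovxoxomuusaxei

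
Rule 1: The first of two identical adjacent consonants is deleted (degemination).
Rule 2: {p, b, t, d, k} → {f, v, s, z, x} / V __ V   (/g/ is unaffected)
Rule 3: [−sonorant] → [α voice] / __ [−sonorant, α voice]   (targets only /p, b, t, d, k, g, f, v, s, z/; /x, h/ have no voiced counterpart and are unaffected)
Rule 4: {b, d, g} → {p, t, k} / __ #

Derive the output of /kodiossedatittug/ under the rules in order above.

koziosezasisuk

Rule 1 (degemination): /ss/ is a geminate; the first /s/ deletes. /tt/ is a geminate; the first /t/ deletes. /kodiossedatittug/ → kodiosedatitug.
Rule 2 (intervocalic spirantization): /d/ is a stop between vowels /o/ and /i/, so it spirantizes to the fricative [z]. /d/ is a stop between vowels /e/ and /a/, so it spirantizes to the fricative [z]. /t/ is a stop between vowels /a/ and /i/, so it spirantizes to the fricative [s]. /t/ is a stop between vowels /i/ and /u/, so it spirantizes to the fricative [s]. /kodiosedatitug/ → koziosezasisug.
Rule 3 (regressive voicing assimilation): no segment meets the environment; /koziosezasisug/ is unchanged.
Rule 4 (final devoicing): /g/ is a voiced stop in word-final position, so it devoices to [k]. /koziosezasisug/ → koziosezasisuk.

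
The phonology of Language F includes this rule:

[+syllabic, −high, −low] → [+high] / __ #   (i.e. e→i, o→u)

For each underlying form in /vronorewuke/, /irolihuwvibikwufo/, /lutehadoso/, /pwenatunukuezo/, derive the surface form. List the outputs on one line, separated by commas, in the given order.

/vronorewuke/: /e/ is a mid vowel in word-final position, so it raises to [i]. → [vronorewuki].
/irolihuwvibikwufo/: /o/ is a mid vowel in word-final position, so it raises to [u]. → [irolihuwvibikwufu].
/lutehadoso/: /o/ is a mid vowel in word-final position, so it raises to [u]. → [lutehadosu].
/pwenatunukuezo/: /o/ is a mid vowel in word-final position, so it raises to [u]. → [pwenatunukuezu].

vronorewuki, irolihuwvibikwufu, lutehadosu, pwenatunukuezu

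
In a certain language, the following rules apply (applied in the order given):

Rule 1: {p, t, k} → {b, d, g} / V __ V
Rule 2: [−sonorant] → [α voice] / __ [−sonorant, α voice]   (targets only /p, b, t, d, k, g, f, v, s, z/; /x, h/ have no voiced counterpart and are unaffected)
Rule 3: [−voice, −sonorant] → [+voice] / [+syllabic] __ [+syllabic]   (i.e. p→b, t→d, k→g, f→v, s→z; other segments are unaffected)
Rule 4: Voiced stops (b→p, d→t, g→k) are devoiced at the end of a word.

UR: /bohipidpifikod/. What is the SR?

bohibitpivigot

Rule 1 (intervocalic voicing): /p/ is a voiceless stop between vowels /i/ and /i/, so it voices to [b]. /k/ is a voiceless stop between vowels /i/ and /o/, so it voices to [g]. /bohipidpifikod/ → bohibidpifigod.
Rule 2 (regressive voicing assimilation): /d/ precedes the voiceless obstruent /p/, so it devoices to [t] by assimilation. /bohibidpifigod/ → bohibitpifigod.
Rule 3 (intervocalic voicing): /f/ is a voiceless obstruent between vowels /i/ and /i/, so it voices to [v]. /bohibitpifigod/ → bohibitpivigod.
Rule 4 (final devoicing): /d/ is a voiced stop in word-final position, so it devoices to [t]. /bohibitpivigod/ → bohibitpivigot.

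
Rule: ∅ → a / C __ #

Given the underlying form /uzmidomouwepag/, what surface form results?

uzmidomouwepaga

the form ends in the consonant /g/, so [a] is inserted word-finally.
Surface form: [uzmidomouwepaga].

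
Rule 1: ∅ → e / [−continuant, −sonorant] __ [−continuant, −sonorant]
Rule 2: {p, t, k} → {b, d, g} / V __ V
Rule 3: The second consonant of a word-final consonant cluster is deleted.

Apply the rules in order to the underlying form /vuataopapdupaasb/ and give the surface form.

vuadaobabedubaas

Rule 1 (stop-cluster e-epenthesis): /p/ and /d/ form a stop–stop cluster, so [e] is inserted between them. /vuataopapdupaasb/ → vuataopapedupaasb.
Rule 2 (intervocalic voicing): /t/ is a voiceless stop between vowels /a/ and /a/, so it voices to [d]. /p/ is a voiceless stop between vowels /o/ and /a/, so it voices to [b]. /p/ is a voiceless stop between vowels /a/ and /e/, so it voices to [b]. /p/ is a voiceless stop between vowels /u/ and /a/, so it voices to [b]. /vuataopapedupaasb/ → vuadaobabedubaasb.
Rule 3 (final cluster simplification): /b/ is the second consonant of a word-final cluster /sb/, so it deletes. /vuadaobabedubaasb/ → vuadaobabedubaas.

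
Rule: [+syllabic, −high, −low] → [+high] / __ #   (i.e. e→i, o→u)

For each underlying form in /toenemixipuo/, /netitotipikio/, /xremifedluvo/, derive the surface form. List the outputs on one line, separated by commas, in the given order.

/toenemixipuo/: /o/ is a mid vowel in word-final position, so it raises to [u]. → [toenemixipuu].
/netitotipikio/: /o/ is a mid vowel in word-final position, so it raises to [u]. → [netitotipikiu].
/xremifedluvo/: /o/ is a mid vowel in word-final position, so it raises to [u]. → [xremifedluvu].

toenemixipuu, netitotipikiu, xremifedluvu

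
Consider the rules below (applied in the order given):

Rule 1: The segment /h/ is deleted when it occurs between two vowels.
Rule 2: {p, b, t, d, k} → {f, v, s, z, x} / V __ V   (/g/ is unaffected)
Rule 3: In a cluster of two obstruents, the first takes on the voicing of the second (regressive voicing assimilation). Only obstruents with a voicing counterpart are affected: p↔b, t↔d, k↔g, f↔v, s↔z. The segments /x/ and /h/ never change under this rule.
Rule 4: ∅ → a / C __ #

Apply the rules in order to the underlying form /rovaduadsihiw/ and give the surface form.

Rule 1 (intervocalic h-deletion): /h/ occurs between vowels /i/ and /i/, so it deletes. /rovaduadsihiw/ → rovaduadsiiw.
Rule 2 (intervocalic spirantization): /d/ is a stop between vowels /a/ and /u/, so it spirantizes to the fricative [z]. /rovaduadsiiw/ → rovazuadsiiw.
Rule 3 (regressive voicing assimilation): /d/ precedes the voiceless obstruent /s/, so it devoices to [t] by assimilation. /rovazuadsiiw/ → rovazuatsiiw.
Rule 4 (final a-epenthesis): the form ends in the consonant /w/, so [a] is inserted word-finally. /rovazuatsiiw/ → rovazuatsiiwa.

rovazuatsiiwa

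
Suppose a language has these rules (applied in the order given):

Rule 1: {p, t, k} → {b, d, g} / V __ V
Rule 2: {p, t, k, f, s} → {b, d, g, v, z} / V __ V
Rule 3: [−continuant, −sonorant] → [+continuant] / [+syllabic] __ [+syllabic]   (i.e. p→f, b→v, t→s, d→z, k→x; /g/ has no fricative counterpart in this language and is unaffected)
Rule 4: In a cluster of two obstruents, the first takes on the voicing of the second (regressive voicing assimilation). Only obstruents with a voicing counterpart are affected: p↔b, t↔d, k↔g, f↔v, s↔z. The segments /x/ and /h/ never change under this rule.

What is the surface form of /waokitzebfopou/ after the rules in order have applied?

waogidzepfovou

Rule 1 (intervocalic voicing): /k/ is a voiceless stop between vowels /o/ and /i/, so it voices to [g]. /p/ is a voiceless stop between vowels /o/ and /o/, so it voices to [b]. /waokitzebfopou/ → waogitzebfobou.
Rule 2 (intervocalic voicing): no segment meets the environment; /waogitzebfobou/ is unchanged.
Rule 3 (intervocalic spirantization): /b/ is a stop between vowels /o/ and /o/, so it spirantizes to the fricative [v]. /waogitzebfobou/ → waogitzebfovou.
Rule 4 (regressive voicing assimilation): /t/ precedes the voiced obstruent /z/, so it voices to [d] by assimilation. /b/ precedes the voiceless obstruent /f/, so it devoices to [p] by assimilation. /waogitzebfovou/ → waogidzepfovou.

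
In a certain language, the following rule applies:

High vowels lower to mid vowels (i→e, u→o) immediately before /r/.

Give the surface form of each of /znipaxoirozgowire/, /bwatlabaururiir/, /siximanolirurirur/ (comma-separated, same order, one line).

znipaxoerozgowere, bwatlabaororier, siximanoleroreror

/znipaxoirozgowire/: /i/ is a high vowel immediately before /r/, so it lowers to [e]. /i/ is a high vowel immediately before /r/, so it lowers to [e]. → [znipaxoerozgowere].
/bwatlabaururiir/: /u/ is a high vowel immediately before /r/, so it lowers to [o]. /u/ is a high vowel immediately before /r/, so it lowers to [o]. /i/ is a high vowel immediately before /r/, so it lowers to [e]. → [bwatlabaororier].
/siximanolirurirur/: /i/ is a high vowel immediately before /r/, so it lowers to [e]. /u/ is a high vowel immediately before /r/, so it lowers to [o]. /i/ is a high vowel immediately before /r/, so it lowers to [e]. /u/ is a high vowel immediately before /r/, so it lowers to [o]. → [siximanoleroreror].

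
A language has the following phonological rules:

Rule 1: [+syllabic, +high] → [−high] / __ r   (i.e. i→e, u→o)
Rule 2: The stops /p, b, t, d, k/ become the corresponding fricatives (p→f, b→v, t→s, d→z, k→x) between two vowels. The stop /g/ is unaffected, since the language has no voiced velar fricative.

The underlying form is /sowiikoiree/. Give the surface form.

sowiixoeree

Rule 1 (pre-rhotic lowering): /i/ is a high vowel immediately before /r/, so it lowers to [e]. /sowiikoiree/ → sowiikoeree.
Rule 2 (intervocalic spirantization): /k/ is a stop between vowels /i/ and /o/, so it spirantizes to the fricative [x]. /sowiikoeree/ → sowiixoeree.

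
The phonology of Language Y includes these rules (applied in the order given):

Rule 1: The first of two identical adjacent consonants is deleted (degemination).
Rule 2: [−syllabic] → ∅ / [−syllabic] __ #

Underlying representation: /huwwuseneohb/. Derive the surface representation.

Rule 1 (degemination): /ww/ is a geminate; the first /w/ deletes. /huwwuseneohb/ → huwuseneohb.
Rule 2 (final cluster simplification): /b/ is the second consonant of a word-final cluster /hb/, so it deletes. /huwuseneohb/ → huwuseneoh.

huwuseneoh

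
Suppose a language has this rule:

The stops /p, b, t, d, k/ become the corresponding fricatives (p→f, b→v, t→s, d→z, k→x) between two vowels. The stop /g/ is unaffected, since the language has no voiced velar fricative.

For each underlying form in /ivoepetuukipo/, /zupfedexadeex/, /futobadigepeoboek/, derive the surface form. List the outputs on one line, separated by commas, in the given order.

ivoefesuuxifo, zupfezexazeex, fusovazigefeovoek

/ivoepetuukipo/: /p/ is a stop between vowels /e/ and /e/, so it spirantizes to the fricative [f]. /t/ is a stop between vowels /e/ and /u/, so it spirantizes to the fricative [s]. /k/ is a stop between vowels /u/ and /i/, so it spirantizes to the fricative [x]. /p/ is a stop between vowels /i/ and /o/, so it spirantizes to the fricative [f]. → [ivoefesuuxifo].
/zupfedexadeex/: /d/ is a stop between vowels /e/ and /e/, so it spirantizes to the fricative [z]. /d/ is a stop between vowels /a/ and /e/, so it spirantizes to the fricative [z]. → [zupfezexazeex].
/futobadigepeoboek/: /t/ is a stop between vowels /u/ and /o/, so it spirantizes to the fricative [s]. /b/ is a stop between vowels /o/ and /a/, so it spirantizes to the fricative [v]. /d/ is a stop between vowels /a/ and /i/, so it spirantizes to the fricative [z]. /p/ is a stop between vowels /e/ and /e/, so it spirantizes to the fricative [f]. /b/ is a stop between vowels /o/ and /o/, so it spirantizes to the fricative [v]. → [fusovazigefeovoek].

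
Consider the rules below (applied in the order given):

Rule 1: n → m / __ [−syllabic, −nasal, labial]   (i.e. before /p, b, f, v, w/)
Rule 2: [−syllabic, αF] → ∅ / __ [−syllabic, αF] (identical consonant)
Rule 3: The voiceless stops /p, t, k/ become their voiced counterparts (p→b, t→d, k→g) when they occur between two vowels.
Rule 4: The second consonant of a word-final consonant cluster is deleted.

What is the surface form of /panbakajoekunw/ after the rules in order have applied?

Rule 1 (nasal place assimilation): /n/ precedes the labial consonant /b/, so it assimilates in place to [m]. /n/ precedes the labial consonant /w/, so it assimilates in place to [m]. /panbakajoekunw/ → pambakajoekumw.
Rule 2 (degemination): no segment meets the environment; /pambakajoekumw/ is unchanged.
Rule 3 (intervocalic voicing): /k/ is a voiceless stop between vowels /a/ and /a/, so it voices to [g]. /k/ is a voiceless stop between vowels /e/ and /u/, so it voices to [g]. /pambakajoekumw/ → pambagajoegumw.
Rule 4 (final cluster simplification): /w/ is the second consonant of a word-final cluster /mw/, so it deletes. /pambagajoegumw/ → pambagajoegum.

pambagajoegum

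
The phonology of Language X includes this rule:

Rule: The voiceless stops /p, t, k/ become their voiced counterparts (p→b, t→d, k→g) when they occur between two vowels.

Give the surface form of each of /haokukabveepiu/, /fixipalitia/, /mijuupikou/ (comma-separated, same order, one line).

/haokukabveepiu/: /k/ is a voiceless stop between vowels /o/ and /u/, so it voices to [g]. /k/ is a voiceless stop between vowels /u/ and /a/, so it voices to [g]. /p/ is a voiceless stop between vowels /e/ and /i/, so it voices to [b]. → [haogugabveebiu].
/fixipalitia/: /p/ is a voiceless stop between vowels /i/ and /a/, so it voices to [b]. /t/ is a voiceless stop between vowels /i/ and /i/, so it voices to [d]. → [fixibalidia].
/mijuupikou/: /p/ is a voiceless stop between vowels /u/ and /i/, so it voices to [b]. /k/ is a voiceless stop between vowels /i/ and /o/, so it voices to [g]. → [mijuubigou].

haogugabveebiu, fixibalidia, mijuubigou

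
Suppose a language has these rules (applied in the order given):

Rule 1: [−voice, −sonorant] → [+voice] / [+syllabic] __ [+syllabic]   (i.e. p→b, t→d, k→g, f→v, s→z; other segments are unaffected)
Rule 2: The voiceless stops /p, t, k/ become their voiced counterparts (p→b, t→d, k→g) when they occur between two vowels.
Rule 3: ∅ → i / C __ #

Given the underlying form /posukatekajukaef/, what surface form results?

pozugadegajugaefi

Rule 1 (intervocalic voicing): /s/ is a voiceless obstruent between vowels /o/ and /u/, so it voices to [z]. /k/ is a voiceless obstruent between vowels /u/ and /a/, so it voices to [g]. /t/ is a voiceless obstruent between vowels /a/ and /e/, so it voices to [d]. /k/ is a voiceless obstruent between vowels /e/ and /a/, so it voices to [g]. /k/ is a voiceless obstruent between vowels /u/ and /a/, so it voices to [g]. /posukatekajukaef/ → pozugadegajugaef.
Rule 2 (intervocalic voicing): no segment meets the environment; /pozugadegajugaef/ is unchanged.
Rule 3 (final i-epenthesis): the form ends in the consonant /f/, so [i] is inserted word-finally. /pozugadegajugaef/ → pozugadegajugaefi.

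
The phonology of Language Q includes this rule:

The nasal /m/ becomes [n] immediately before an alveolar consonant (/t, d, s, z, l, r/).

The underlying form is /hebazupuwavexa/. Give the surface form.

hebazupuwavexa

No segment of /hebazupuwavexa/ meets the structural description of the rule, so the form surfaces unchanged.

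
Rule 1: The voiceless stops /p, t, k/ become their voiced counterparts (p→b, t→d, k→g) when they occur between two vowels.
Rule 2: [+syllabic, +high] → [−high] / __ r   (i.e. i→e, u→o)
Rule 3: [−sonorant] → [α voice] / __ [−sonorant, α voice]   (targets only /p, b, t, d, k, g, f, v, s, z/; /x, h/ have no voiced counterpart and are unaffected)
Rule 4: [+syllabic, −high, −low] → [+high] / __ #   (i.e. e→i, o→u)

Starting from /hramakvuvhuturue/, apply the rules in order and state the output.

hramagvufhudorui

Rule 1 (intervocalic voicing): /t/ is a voiceless stop between vowels /u/ and /u/, so it voices to [d]. /hramakvuvhuturue/ → hramakvuvhudurue.
Rule 2 (pre-rhotic lowering): /u/ is a high vowel immediately before /r/, so it lowers to [o]. /hramakvuvhudurue/ → hramakvuvhudorue.
Rule 3 (regressive voicing assimilation): /k/ precedes the voiced obstruent /v/, so it voices to [g] by assimilation. /v/ precedes the voiceless obstruent /h/, so it devoices to [f] by assimilation. /hramakvuvhudorue/ → hramagvufhudorue.
Rule 4 (final vowel raising): /e/ is a mid vowel in word-final position, so it raises to [i]. /hramagvufhudorue/ → hramagvufhudorui.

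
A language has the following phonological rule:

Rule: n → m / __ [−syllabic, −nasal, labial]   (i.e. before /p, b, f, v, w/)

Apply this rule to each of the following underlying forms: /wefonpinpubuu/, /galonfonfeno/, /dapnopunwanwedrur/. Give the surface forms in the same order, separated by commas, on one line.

/wefonpinpubuu/: /n/ precedes the labial consonant /p/, so it assimilates in place to [m]. /n/ precedes the labial consonant /p/, so it assimilates in place to [m]. → [wefompimpubuu].
/galonfonfeno/: /n/ precedes the labial consonant /f/, so it assimilates in place to [m]. /n/ precedes the labial consonant /f/, so it assimilates in place to [m]. → [galomfomfeno].
/dapnopunwanwedrur/: /n/ precedes the labial consonant /w/, so it assimilates in place to [m]. /n/ precedes the labial consonant /w/, so it assimilates in place to [m]. → [dapnopumwamwedrur].

wefompimpubuu, galomfomfeno, dapnopumwamwedrur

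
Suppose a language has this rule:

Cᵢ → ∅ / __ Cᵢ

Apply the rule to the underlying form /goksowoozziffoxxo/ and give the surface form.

/zz/ is a geminate; the first /z/ deletes.
/ff/ is a geminate; the first /f/ deletes.
/xx/ is a geminate; the first /x/ deletes.
Surface form: [goksowoozifoxo].

goksowoozifoxo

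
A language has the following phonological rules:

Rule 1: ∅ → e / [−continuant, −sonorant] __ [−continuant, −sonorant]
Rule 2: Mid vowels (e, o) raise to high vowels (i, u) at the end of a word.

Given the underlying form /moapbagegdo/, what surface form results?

moapebagegedu

Rule 1 (stop-cluster e-epenthesis): /p/ and /b/ form a stop–stop cluster, so [e] is inserted between them. /g/ and /d/ form a stop–stop cluster, so [e] is inserted between them. /moapbagegdo/ → moapebagegedo.
Rule 2 (final vowel raising): /o/ is a mid vowel in word-final position, so it raises to [u]. /moapebagegedo/ → moapebagegedu.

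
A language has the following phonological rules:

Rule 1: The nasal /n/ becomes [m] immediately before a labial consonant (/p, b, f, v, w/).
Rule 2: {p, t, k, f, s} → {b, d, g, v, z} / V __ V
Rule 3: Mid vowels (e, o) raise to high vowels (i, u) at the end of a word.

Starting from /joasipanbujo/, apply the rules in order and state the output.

joazibambuju

Rule 1 (nasal place assimilation): /n/ precedes the labial consonant /b/, so it assimilates in place to [m]. /joasipanbujo/ → joasipambujo.
Rule 2 (intervocalic voicing): /s/ is a voiceless obstruent between vowels /a/ and /i/, so it voices to [z]. /p/ is a voiceless obstruent between vowels /i/ and /a/, so it voices to [b]. /joasipambujo/ → joazibambujo.
Rule 3 (final vowel raising): /o/ is a mid vowel in word-final position, so it raises to [u]. /joazibambujo/ → joazibambuju.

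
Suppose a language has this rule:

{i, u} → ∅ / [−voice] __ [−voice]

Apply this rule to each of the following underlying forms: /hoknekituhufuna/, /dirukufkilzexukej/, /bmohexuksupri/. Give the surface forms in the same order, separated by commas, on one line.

hoknekthfuna, dirukfkilzexkej, bmohexkspri

/hoknekituhufuna/: /i/ is a high vowel flanked by voiceless consonants /k/ and /t/, so it deletes. /u/ is a high vowel flanked by voiceless consonants /t/ and /h/, so it deletes. /u/ is a high vowel flanked by voiceless consonants /h/ and /f/, so it deletes. → [hoknekthfuna].
/dirukufkilzexukej/: /u/ is a high vowel flanked by voiceless consonants /k/ and /f/, so it deletes. /u/ is a high vowel flanked by voiceless consonants /x/ and /k/, so it deletes. → [dirukfkilzexkej].
/bmohexuksupri/: /u/ is a high vowel flanked by voiceless consonants /x/ and /k/, so it deletes. /u/ is a high vowel flanked by voiceless consonants /s/ and /p/, so it deletes. → [bmohexkspri].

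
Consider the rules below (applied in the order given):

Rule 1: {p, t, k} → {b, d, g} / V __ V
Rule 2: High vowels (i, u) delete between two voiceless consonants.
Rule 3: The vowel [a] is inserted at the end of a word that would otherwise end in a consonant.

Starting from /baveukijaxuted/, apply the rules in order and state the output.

baveugijaxudeda

Rule 1 (intervocalic voicing): /k/ is a voiceless stop between vowels /u/ and /i/, so it voices to [g]. /t/ is a voiceless stop between vowels /u/ and /e/, so it voices to [d]. /baveukijaxuted/ → baveugijaxuded.
Rule 2 (high vowel syncope): no segment meets the environment; /baveugijaxuded/ is unchanged.
Rule 3 (final a-epenthesis): the form ends in the consonant /d/, so [a] is inserted word-finally. /baveugijaxuded/ → baveugijaxudeda.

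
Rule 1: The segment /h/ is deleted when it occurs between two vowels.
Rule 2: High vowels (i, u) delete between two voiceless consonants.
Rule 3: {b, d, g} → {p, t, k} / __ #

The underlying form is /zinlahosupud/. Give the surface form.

Rule 1 (intervocalic h-deletion): /h/ occurs between vowels /a/ and /o/, so it deletes. /zinlahosupud/ → zinlaosupud.
Rule 2 (high vowel syncope): /u/ is a high vowel flanked by voiceless consonants /s/ and /p/, so it deletes. /zinlaosupud/ → zinlaospud.
Rule 3 (final devoicing): /d/ is a voiced stop in word-final position, so it devoices to [t]. /zinlaospud/ → zinlaosput.

zinlaosput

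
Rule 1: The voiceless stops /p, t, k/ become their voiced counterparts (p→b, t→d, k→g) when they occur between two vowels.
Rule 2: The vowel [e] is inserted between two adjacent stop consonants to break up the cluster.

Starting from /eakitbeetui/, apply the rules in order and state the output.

eagitebeedui

Rule 1 (intervocalic voicing): /k/ is a voiceless stop between vowels /a/ and /i/, so it voices to [g]. /t/ is a voiceless stop between vowels /e/ and /u/, so it voices to [d]. /eakitbeetui/ → eagitbeedui.
Rule 2 (stop-cluster e-epenthesis): /t/ and /b/ form a stop–stop cluster, so [e] is inserted between them. /eagitbeedui/ → eagitebeedui.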